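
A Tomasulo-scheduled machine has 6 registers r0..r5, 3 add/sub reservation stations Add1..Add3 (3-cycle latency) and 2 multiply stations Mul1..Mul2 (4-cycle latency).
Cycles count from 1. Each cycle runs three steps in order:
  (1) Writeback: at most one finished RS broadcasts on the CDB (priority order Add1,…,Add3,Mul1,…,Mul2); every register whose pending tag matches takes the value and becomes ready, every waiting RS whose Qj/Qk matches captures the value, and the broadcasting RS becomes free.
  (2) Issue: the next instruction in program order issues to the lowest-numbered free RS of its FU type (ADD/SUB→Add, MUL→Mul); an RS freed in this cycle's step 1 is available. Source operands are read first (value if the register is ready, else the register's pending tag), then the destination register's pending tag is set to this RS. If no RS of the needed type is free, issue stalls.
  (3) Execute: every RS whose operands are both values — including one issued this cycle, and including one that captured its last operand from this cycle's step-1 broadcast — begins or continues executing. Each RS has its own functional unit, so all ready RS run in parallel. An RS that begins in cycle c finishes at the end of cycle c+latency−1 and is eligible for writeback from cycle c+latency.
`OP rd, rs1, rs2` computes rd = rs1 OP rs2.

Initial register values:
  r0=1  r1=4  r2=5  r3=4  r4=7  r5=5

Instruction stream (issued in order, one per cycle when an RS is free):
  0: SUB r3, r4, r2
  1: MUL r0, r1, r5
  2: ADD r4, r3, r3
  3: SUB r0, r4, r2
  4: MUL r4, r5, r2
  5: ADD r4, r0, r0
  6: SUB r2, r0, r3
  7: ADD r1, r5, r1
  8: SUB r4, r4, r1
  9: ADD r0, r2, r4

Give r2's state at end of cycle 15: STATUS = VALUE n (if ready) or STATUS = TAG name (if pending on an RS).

STATUS = VALUE -3

c1: issue SUB r3<-Add1 | r0:1,r1:4,r2:5,r3:Add1,r4:7,r5:5
c2: issue MUL r0<-Mul1 | r0:Mul1,r1:4,r2:5,r3:Add1,r4:7,r5:5
c3: issue ADD r4<-Add2 | r0:Mul1,r1:4,r2:5,r3:Add1,r4:Add2,r5:5
c4: CDB Add1=2; issue SUB r0<-Add1 | r0:Add1,r1:4,r2:5,r3:2,r4:Add2,r5:5
c5: issue MUL r4<-Mul2 | r0:Add1,r1:4,r2:5,r3:2,r4:Mul2,r5:5
c6: CDB Mul1=20; issue ADD r4<-Add3 | r0:Add1,r1:4,r2:5,r3:2,r4:Add3,r5:5
c7: CDB Add2=4; issue SUB r2<-Add2 | r0:Add1,r1:4,r2:Add2,r3:2,r4:Add3,r5:5
c8: stall | r0:Add1,r1:4,r2:Add2,r3:2,r4:Add3,r5:5
c9: CDB Mul2=25; stall | r0:Add1,r1:4,r2:Add2,r3:2,r4:Add3,r5:5
c10: CDB Add1=-1; issue ADD r1<-Add1 | r0:-1,r1:Add1,r2:Add2,r3:2,r4:Add3,r5:5
c11: stall | r0:-1,r1:Add1,r2:Add2,r3:2,r4:Add3,r5:5
c12: stall | r0:-1,r1:Add1,r2:Add2,r3:2,r4:Add3,r5:5
c13: CDB Add1=9; issue SUB r4<-Add1 | r0:-1,r1:9,r2:Add2,r3:2,r4:Add1,r5:5
c14: CDB Add2=-3; issue ADD r0<-Add2 | r0:Add2,r1:9,r2:-3,r3:2,r4:Add1,r5:5
c15: CDB Add3=-2 | r0:Add2,r1:9,r2:-3,r3:2,r4:Add1,r5:5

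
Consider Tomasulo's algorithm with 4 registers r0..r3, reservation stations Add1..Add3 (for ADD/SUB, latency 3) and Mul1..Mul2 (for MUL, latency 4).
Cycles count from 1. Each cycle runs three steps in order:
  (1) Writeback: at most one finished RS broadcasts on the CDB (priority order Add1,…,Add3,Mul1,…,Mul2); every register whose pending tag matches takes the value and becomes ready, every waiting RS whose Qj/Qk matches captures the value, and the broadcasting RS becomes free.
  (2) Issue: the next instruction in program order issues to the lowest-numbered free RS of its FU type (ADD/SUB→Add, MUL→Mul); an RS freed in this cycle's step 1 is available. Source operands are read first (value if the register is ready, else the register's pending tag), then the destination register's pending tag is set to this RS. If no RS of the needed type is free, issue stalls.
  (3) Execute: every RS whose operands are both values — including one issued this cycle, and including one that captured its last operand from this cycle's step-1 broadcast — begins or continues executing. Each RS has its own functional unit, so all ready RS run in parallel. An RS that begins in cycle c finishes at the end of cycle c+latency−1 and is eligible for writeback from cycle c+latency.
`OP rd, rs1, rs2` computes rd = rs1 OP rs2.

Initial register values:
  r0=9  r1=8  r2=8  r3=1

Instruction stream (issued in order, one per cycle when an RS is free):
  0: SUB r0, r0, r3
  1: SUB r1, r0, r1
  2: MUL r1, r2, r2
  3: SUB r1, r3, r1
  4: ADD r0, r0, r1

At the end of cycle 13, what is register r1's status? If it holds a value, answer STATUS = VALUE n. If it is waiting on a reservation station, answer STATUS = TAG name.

STATUS = VALUE -63

  c1: issue SUB r0<-Add1  regs: r0:Add1,r1:8,r2:8,r3:1
  c2: issue SUB r1<-Add2  regs: r0:Add1,r1:Add2,r2:8,r3:1
  c3: issue MUL r1<-Mul1  regs: r0:Add1,r1:Mul1,r2:8,r3:1
  c4: CDB Add1=8; issue SUB r1<-Add1  regs: r0:8,r1:Add1,r2:8,r3:1
  c5: issue ADD r0<-Add3  regs: r0:Add3,r1:Add1,r2:8,r3:1
  c6: -  regs: r0:Add3,r1:Add1,r2:8,r3:1
  c7: CDB Add2=0  regs: r0:Add3,r1:Add1,r2:8,r3:1
  c8: CDB Mul1=64  regs: r0:Add3,r1:Add1,r2:8,r3:1
  c9: -  regs: r0:Add3,r1:Add1,r2:8,r3:1
  c10: -  regs: r0:Add3,r1:Add1,r2:8,r3:1
  c11: CDB Add1=-63  regs: r0:Add3,r1:-63,r2:8,r3:1
  c12: -  regs: r0:Add3,r1:-63,r2:8,r3:1
  c13: -  regs: r0:Add3,r1:-63,r2:8,r3:1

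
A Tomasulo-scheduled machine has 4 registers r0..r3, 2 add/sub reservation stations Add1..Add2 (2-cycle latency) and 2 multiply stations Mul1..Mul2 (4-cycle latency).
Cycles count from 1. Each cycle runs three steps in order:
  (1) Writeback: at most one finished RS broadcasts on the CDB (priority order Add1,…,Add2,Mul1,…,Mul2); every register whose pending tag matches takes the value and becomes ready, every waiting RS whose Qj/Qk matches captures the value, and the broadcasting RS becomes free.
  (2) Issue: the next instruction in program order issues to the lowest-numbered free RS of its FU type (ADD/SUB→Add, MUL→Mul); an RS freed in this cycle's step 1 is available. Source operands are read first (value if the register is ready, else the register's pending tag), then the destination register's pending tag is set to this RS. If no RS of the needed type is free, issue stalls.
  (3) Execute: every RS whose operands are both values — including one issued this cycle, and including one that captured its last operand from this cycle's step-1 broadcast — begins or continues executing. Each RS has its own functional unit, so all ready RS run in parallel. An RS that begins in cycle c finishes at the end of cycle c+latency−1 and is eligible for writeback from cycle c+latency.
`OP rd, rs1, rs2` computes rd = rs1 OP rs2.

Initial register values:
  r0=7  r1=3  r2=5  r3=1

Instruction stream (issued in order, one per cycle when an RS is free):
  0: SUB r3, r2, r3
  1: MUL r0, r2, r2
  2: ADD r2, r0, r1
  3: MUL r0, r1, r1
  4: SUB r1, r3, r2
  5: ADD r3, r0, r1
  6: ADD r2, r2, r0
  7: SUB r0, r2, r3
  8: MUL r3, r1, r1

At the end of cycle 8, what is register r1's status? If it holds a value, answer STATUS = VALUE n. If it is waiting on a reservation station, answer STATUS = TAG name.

STATUS = TAG Add2

c1: issue SUB r3<-Add1 | r0:7,r1:3,r2:5,r3:Add1
c2: issue MUL r0<-Mul1 | r0:Mul1,r1:3,r2:5,r3:Add1
c3: CDB Add1=4; issue ADD r2<-Add1 | r0:Mul1,r1:3,r2:Add1,r3:4
c4: issue MUL r0<-Mul2 | r0:Mul2,r1:3,r2:Add1,r3:4
c5: issue SUB r1<-Add2 | r0:Mul2,r1:Add2,r2:Add1,r3:4
c6: CDB Mul1=25; stall | r0:Mul2,r1:Add2,r2:Add1,r3:4
c7: stall | r0:Mul2,r1:Add2,r2:Add1,r3:4
c8: CDB Add1=28; issue ADD r3<-Add1 | r0:Mul2,r1:Add2,r2:28,r3:Add1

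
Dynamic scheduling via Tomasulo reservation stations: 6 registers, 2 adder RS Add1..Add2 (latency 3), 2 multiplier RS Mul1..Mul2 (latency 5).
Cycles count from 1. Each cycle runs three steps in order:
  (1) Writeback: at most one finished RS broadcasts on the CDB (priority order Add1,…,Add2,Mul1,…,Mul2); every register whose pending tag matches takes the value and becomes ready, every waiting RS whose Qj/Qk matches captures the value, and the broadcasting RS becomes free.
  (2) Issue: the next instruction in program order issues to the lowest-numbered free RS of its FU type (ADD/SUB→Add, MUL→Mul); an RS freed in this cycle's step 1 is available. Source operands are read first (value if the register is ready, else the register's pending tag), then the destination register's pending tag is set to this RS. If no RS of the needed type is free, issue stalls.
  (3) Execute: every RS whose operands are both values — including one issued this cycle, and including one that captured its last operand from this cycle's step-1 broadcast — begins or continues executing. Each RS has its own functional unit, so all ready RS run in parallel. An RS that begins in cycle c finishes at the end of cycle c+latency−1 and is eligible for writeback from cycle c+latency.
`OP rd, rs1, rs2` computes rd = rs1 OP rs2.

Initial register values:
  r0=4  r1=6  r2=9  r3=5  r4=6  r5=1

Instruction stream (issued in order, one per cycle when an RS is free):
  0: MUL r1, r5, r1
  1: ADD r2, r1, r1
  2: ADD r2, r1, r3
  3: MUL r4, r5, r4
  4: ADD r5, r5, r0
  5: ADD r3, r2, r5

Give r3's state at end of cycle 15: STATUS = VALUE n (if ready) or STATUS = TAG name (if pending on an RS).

  c1: issue MUL r1<-Mul1  regs: r0:4,r1:Mul1,r2:9,r3:5,r4:6,r5:1
  c2: issue ADD r2<-Add1  regs: r0:4,r1:Mul1,r2:Add1,r3:5,r4:6,r5:1
  c3: issue ADD r2<-Add2  regs: r0:4,r1:Mul1,r2:Add2,r3:5,r4:6,r5:1
  c4: issue MUL r4<-Mul2  regs: r0:4,r1:Mul1,r2:Add2,r3:5,r4:Mul2,r5:1
  c5: stall  regs: r0:4,r1:Mul1,r2:Add2,r3:5,r4:Mul2,r5:1
  c6: CDB Mul1=6; stall  regs: r0:4,r1:6,r2:Add2,r3:5,r4:Mul2,r5:1
  c7: stall  regs: r0:4,r1:6,r2:Add2,r3:5,r4:Mul2,r5:1
  c8: stall  regs: r0:4,r1:6,r2:Add2,r3:5,r4:Mul2,r5:1
  c9: CDB Add1=12; issue ADD r5<-Add1  regs: r0:4,r1:6,r2:Add2,r3:5,r4:Mul2,r5:Add1
  c10: CDB Add2=11; issue ADD r3<-Add2  regs: r0:4,r1:6,r2:11,r3:Add2,r4:Mul2,r5:Add1
  c11: CDB Mul2=6  regs: r0:4,r1:6,r2:11,r3:Add2,r4:6,r5:Add1
  c12: CDB Add1=5  regs: r0:4,r1:6,r2:11,r3:Add2,r4:6,r5:5
  c13: -  regs: r0:4,r1:6,r2:11,r3:Add2,r4:6,r5:5
  c14: -  regs: r0:4,r1:6,r2:11,r3:Add2,r4:6,r5:5
  c15: CDB Add2=16  regs: r0:4,r1:6,r2:11,r3:16,r4:6,r5:5

STATUS = VALUE 16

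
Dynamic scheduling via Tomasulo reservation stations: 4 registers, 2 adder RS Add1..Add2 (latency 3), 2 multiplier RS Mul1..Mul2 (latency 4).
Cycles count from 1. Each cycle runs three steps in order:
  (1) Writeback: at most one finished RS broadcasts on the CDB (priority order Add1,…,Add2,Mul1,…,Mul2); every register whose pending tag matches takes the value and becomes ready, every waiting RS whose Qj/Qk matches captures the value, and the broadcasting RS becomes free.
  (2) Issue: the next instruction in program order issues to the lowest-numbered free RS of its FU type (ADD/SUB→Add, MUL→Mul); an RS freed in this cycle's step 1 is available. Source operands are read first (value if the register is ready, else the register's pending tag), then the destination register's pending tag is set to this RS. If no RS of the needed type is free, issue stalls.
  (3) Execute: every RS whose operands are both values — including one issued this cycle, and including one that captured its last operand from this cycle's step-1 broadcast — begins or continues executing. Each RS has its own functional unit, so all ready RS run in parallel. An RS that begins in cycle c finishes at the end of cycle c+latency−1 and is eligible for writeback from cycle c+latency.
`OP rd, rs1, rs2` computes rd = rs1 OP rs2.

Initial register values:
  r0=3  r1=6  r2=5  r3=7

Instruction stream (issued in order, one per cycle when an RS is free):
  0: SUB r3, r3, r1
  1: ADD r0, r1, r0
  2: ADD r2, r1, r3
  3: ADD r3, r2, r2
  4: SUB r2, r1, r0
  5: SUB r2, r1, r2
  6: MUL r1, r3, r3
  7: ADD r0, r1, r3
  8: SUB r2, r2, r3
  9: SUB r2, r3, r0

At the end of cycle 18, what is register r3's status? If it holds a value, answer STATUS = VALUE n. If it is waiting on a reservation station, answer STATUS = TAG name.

cycle 1: issue SUB r3<-Add1 // r0:3,r1:6,r2:5,r3:Add1
cycle 2: issue ADD r0<-Add2 // r0:Add2,r1:6,r2:5,r3:Add1
cycle 3: stall // r0:Add2,r1:6,r2:5,r3:Add1
cycle 4: CDB Add1=1; issue ADD r2<-Add1 // r0:Add2,r1:6,r2:Add1,r3:1
cycle 5: CDB Add2=9; issue ADD r3<-Add2 // r0:9,r1:6,r2:Add1,r3:Add2
cycle 6: stall // r0:9,r1:6,r2:Add1,r3:Add2
cycle 7: CDB Add1=7; issue SUB r2<-Add1 // r0:9,r1:6,r2:Add1,r3:Add2
cycle 8: stall // r0:9,r1:6,r2:Add1,r3:Add2
cycle 9: stall // r0:9,r1:6,r2:Add1,r3:Add2
cycle 10: CDB Add1=-3; issue SUB r2<-Add1 // r0:9,r1:6,r2:Add1,r3:Add2
cycle 11: CDB Add2=14; issue MUL r1<-Mul1 // r0:9,r1:Mul1,r2:Add1,r3:14
cycle 12: issue ADD r0<-Add2 // r0:Add2,r1:Mul1,r2:Add1,r3:14
cycle 13: CDB Add1=9; issue SUB r2<-Add1 // r0:Add2,r1:Mul1,r2:Add1,r3:14
cycle 14: stall // r0:Add2,r1:Mul1,r2:Add1,r3:14
cycle 15: CDB Mul1=196; stall // r0:Add2,r1:196,r2:Add1,r3:14
cycle 16: CDB Add1=-5; issue SUB r2<-Add1 // r0:Add2,r1:196,r2:Add1,r3:14
cycle 17: - // r0:Add2,r1:196,r2:Add1,r3:14
cycle 18: CDB Add2=210 // r0:210,r1:196,r2:Add1,r3:14

STATUS = VALUE 14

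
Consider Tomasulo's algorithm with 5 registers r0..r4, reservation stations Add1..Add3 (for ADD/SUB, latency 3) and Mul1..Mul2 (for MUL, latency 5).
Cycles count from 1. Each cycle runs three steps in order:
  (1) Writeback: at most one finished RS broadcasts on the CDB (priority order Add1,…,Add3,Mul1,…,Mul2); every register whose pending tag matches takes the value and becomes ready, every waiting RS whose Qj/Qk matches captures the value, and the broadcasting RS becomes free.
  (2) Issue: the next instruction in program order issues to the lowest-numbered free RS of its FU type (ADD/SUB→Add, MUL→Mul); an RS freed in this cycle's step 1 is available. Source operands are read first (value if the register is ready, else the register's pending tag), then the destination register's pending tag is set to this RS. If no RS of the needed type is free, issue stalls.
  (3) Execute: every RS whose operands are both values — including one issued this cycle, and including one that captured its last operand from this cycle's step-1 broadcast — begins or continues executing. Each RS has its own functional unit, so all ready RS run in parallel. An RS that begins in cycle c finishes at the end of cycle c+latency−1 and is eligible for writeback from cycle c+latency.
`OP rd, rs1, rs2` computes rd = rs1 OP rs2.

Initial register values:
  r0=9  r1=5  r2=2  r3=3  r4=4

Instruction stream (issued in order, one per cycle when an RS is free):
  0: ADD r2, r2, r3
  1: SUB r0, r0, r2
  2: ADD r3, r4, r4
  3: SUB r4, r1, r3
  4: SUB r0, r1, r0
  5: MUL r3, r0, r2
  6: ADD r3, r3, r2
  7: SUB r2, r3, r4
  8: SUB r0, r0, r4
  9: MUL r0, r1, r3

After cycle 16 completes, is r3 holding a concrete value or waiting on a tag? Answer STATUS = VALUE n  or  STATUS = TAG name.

cycle 1: issue ADD r2<-Add1 // r0:9,r1:5,r2:Add1,r3:3,r4:4
cycle 2: issue SUB r0<-Add2 // r0:Add2,r1:5,r2:Add1,r3:3,r4:4
cycle 3: issue ADD r3<-Add3 // r0:Add2,r1:5,r2:Add1,r3:Add3,r4:4
cycle 4: CDB Add1=5; issue SUB r4<-Add1 // r0:Add2,r1:5,r2:5,r3:Add3,r4:Add1
cycle 5: stall // r0:Add2,r1:5,r2:5,r3:Add3,r4:Add1
cycle 6: CDB Add3=8; issue SUB r0<-Add3 // r0:Add3,r1:5,r2:5,r3:8,r4:Add1
cycle 7: CDB Add2=4; issue MUL r3<-Mul1 // r0:Add3,r1:5,r2:5,r3:Mul1,r4:Add1
cycle 8: issue ADD r3<-Add2 // r0:Add3,r1:5,r2:5,r3:Add2,r4:Add1
cycle 9: CDB Add1=-3; issue SUB r2<-Add1 // r0:Add3,r1:5,r2:Add1,r3:Add2,r4:-3
cycle 10: CDB Add3=1; issue SUB r0<-Add3 // r0:Add3,r1:5,r2:Add1,r3:Add2,r4:-3
cycle 11: issue MUL r0<-Mul2 // r0:Mul2,r1:5,r2:Add1,r3:Add2,r4:-3
cycle 12: - // r0:Mul2,r1:5,r2:Add1,r3:Add2,r4:-3
cycle 13: CDB Add3=4 // r0:Mul2,r1:5,r2:Add1,r3:Add2,r4:-3
cycle 14: - // r0:Mul2,r1:5,r2:Add1,r3:Add2,r4:-3
cycle 15: CDB Mul1=5 // r0:Mul2,r1:5,r2:Add1,r3:Add2,r4:-3
cycle 16: - // r0:Mul2,r1:5,r2:Add1,r3:Add2,r4:-3

STATUS = TAG Add2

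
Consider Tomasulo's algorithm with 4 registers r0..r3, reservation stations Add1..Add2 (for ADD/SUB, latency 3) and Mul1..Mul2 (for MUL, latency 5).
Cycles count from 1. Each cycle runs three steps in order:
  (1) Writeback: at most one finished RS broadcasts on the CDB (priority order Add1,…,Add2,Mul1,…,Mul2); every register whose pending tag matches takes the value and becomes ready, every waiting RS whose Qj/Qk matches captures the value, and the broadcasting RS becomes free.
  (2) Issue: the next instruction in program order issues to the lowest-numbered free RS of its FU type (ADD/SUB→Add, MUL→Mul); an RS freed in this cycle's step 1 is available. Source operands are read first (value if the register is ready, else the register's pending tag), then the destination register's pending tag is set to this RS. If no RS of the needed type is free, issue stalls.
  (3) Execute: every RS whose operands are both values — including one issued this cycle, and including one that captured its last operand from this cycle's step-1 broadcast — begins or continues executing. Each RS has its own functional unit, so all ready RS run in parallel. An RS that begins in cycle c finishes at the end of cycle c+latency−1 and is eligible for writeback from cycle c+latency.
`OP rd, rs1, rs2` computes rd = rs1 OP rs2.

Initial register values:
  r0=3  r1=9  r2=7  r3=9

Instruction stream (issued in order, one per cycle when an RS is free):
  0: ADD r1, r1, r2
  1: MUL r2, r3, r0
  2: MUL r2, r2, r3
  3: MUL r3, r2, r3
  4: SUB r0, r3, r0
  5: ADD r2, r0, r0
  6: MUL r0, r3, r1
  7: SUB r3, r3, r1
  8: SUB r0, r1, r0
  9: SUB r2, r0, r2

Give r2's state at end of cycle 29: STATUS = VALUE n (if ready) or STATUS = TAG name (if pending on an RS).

  c1: issue ADD r1<-Add1  regs: r0:3,r1:Add1,r2:7,r3:9
  c2: issue MUL r2<-Mul1  regs: r0:3,r1:Add1,r2:Mul1,r3:9
  c3: issue MUL r2<-Mul2  regs: r0:3,r1:Add1,r2:Mul2,r3:9
  c4: CDB Add1=16; stall  regs: r0:3,r1:16,r2:Mul2,r3:9
  c5: stall  regs: r0:3,r1:16,r2:Mul2,r3:9
  c6: stall  regs: r0:3,r1:16,r2:Mul2,r3:9
  c7: CDB Mul1=27; issue MUL r3<-Mul1  regs: r0:3,r1:16,r2:Mul2,r3:Mul1
  c8: issue SUB r0<-Add1  regs: r0:Add1,r1:16,r2:Mul2,r3:Mul1
  c9: issue ADD r2<-Add2  regs: r0:Add1,r1:16,r2:Add2,r3:Mul1
  c10: stall  regs: r0:Add1,r1:16,r2:Add2,r3:Mul1
  c11: stall  regs: r0:Add1,r1:16,r2:Add2,r3:Mul1
  c12: CDB Mul2=243; issue MUL r0<-Mul2  regs: r0:Mul2,r1:16,r2:Add2,r3:Mul1
  c13: stall  regs: r0:Mul2,r1:16,r2:Add2,r3:Mul1
  c14: stall  regs: r0:Mul2,r1:16,r2:Add2,r3:Mul1
  c15: stall  regs: r0:Mul2,r1:16,r2:Add2,r3:Mul1
  c16: stall  regs: r0:Mul2,r1:16,r2:Add2,r3:Mul1
  c17: CDB Mul1=2187; stall  regs: r0:Mul2,r1:16,r2:Add2,r3:2187
  c18: stall  regs: r0:Mul2,r1:16,r2:Add2,r3:2187
  c19: stall  regs: r0:Mul2,r1:16,r2:Add2,r3:2187
  c20: CDB Add1=2184; issue SUB r3<-Add1  regs: r0:Mul2,r1:16,r2:Add2,r3:Add1
  c21: stall  regs: r0:Mul2,r1:16,r2:Add2,r3:Add1
  c22: CDB Mul2=34992; stall  regs: r0:34992,r1:16,r2:Add2,r3:Add1
  c23: CDB Add1=2171; issue SUB r0<-Add1  regs: r0:Add1,r1:16,r2:Add2,r3:2171
  c24: CDB Add2=4368; issue SUB r2<-Add2  regs: r0:Add1,r1:16,r2:Add2,r3:2171
  c25: -  regs: r0:Add1,r1:16,r2:Add2,r3:2171
  c26: CDB Add1=-34976  regs: r0:-34976,r1:16,r2:Add2,r3:2171
  c27: -  regs: r0:-34976,r1:16,r2:Add2,r3:2171
  c28: -  regs: r0:-34976,r1:16,r2:Add2,r3:2171
  c29: CDB Add2=-39344  regs: r0:-34976,r1:16,r2:-39344,r3:2171

STATUS = VALUE -39344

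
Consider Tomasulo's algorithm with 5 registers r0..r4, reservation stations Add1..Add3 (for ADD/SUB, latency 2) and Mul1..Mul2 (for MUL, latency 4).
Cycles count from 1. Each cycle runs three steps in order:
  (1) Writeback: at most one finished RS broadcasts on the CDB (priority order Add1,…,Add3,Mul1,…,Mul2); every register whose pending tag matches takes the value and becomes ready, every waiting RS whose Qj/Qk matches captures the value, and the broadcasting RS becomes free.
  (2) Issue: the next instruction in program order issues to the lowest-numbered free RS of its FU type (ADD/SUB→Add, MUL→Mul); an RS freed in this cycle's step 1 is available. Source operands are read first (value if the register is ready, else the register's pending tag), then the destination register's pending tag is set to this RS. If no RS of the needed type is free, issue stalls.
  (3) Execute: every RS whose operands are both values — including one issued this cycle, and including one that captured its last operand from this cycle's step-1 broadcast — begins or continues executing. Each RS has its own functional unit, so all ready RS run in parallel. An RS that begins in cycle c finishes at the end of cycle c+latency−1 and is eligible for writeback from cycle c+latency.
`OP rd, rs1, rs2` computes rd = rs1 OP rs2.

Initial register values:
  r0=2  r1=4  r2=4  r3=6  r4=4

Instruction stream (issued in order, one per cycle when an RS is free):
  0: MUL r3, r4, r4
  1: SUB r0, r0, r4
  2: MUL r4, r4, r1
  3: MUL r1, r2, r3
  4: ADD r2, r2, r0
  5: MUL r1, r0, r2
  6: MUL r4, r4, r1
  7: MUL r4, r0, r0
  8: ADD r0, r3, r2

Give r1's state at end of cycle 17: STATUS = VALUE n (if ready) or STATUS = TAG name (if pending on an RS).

c1: issue MUL r3<-Mul1 | r0:2,r1:4,r2:4,r3:Mul1,r4:4
c2: issue SUB r0<-Add1 | r0:Add1,r1:4,r2:4,r3:Mul1,r4:4
c3: issue MUL r4<-Mul2 | r0:Add1,r1:4,r2:4,r3:Mul1,r4:Mul2
c4: CDB Add1=-2; stall | r0:-2,r1:4,r2:4,r3:Mul1,r4:Mul2
c5: CDB Mul1=16; issue MUL r1<-Mul1 | r0:-2,r1:Mul1,r2:4,r3:16,r4:Mul2
c6: issue ADD r2<-Add1 | r0:-2,r1:Mul1,r2:Add1,r3:16,r4:Mul2
c7: CDB Mul2=16; issue MUL r1<-Mul2 | r0:-2,r1:Mul2,r2:Add1,r3:16,r4:16
c8: CDB Add1=2; stall | r0:-2,r1:Mul2,r2:2,r3:16,r4:16
c9: CDB Mul1=64; issue MUL r4<-Mul1 | r0:-2,r1:Mul2,r2:2,r3:16,r4:Mul1
c10: stall | r0:-2,r1:Mul2,r2:2,r3:16,r4:Mul1
c11: stall | r0:-2,r1:Mul2,r2:2,r3:16,r4:Mul1
c12: CDB Mul2=-4; issue MUL r4<-Mul2 | r0:-2,r1:-4,r2:2,r3:16,r4:Mul2
c13: issue ADD r0<-Add1 | r0:Add1,r1:-4,r2:2,r3:16,r4:Mul2
c14: - | r0:Add1,r1:-4,r2:2,r3:16,r4:Mul2
c15: CDB Add1=18 | r0:18,r1:-4,r2:2,r3:16,r4:Mul2
c16: CDB Mul1=-64 | r0:18,r1:-4,r2:2,r3:16,r4:Mul2
c17: CDB Mul2=4 | r0:18,r1:-4,r2:2,r3:16,r4:4

STATUS = VALUE -4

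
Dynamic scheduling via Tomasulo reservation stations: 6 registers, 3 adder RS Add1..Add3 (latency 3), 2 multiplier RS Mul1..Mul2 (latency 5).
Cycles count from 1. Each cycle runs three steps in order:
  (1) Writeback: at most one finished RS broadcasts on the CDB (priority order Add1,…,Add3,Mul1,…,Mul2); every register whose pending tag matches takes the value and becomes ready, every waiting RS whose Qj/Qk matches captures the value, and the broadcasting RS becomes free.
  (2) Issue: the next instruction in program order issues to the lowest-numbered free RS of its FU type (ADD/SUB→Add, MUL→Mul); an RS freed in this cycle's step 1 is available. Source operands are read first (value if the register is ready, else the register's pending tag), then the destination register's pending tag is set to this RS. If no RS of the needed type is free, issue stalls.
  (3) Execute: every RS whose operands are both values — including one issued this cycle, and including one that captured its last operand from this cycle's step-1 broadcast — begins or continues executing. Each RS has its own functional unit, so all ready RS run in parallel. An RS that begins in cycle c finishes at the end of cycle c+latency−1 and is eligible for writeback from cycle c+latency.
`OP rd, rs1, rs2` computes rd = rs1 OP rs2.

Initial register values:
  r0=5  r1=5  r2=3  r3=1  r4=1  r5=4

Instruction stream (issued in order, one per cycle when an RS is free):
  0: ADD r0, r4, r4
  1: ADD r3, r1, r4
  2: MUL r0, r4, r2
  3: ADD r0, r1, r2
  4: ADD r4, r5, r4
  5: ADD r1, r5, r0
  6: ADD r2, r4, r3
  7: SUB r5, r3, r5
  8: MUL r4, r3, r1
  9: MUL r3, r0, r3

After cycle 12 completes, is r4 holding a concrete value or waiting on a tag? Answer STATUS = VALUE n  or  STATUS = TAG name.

STATUS = TAG Mul1

cycle 1: issue ADD r0<-Add1 // r0:Add1,r1:5,r2:3,r3:1,r4:1,r5:4
cycle 2: issue ADD r3<-Add2 // r0:Add1,r1:5,r2:3,r3:Add2,r4:1,r5:4
cycle 3: issue MUL r0<-Mul1 // r0:Mul1,r1:5,r2:3,r3:Add2,r4:1,r5:4
cycle 4: CDB Add1=2; issue ADD r0<-Add1 // r0:Add1,r1:5,r2:3,r3:Add2,r4:1,r5:4
cycle 5: CDB Add2=6; issue ADD r4<-Add2 // r0:Add1,r1:5,r2:3,r3:6,r4:Add2,r5:4
cycle 6: issue ADD r1<-Add3 // r0:Add1,r1:Add3,r2:3,r3:6,r4:Add2,r5:4
cycle 7: CDB Add1=8; issue ADD r2<-Add1 // r0:8,r1:Add3,r2:Add1,r3:6,r4:Add2,r5:4
cycle 8: CDB Add2=5; issue SUB r5<-Add2 // r0:8,r1:Add3,r2:Add1,r3:6,r4:5,r5:Add2
cycle 9: CDB Mul1=3; issue MUL r4<-Mul1 // r0:8,r1:Add3,r2:Add1,r3:6,r4:Mul1,r5:Add2
cycle 10: CDB Add3=12; issue MUL r3<-Mul2 // r0:8,r1:12,r2:Add1,r3:Mul2,r4:Mul1,r5:Add2
cycle 11: CDB Add1=11 // r0:8,r1:12,r2:11,r3:Mul2,r4:Mul1,r5:Add2
cycle 12: CDB Add2=2 // r0:8,r1:12,r2:11,r3:Mul2,r4:Mul1,r5:2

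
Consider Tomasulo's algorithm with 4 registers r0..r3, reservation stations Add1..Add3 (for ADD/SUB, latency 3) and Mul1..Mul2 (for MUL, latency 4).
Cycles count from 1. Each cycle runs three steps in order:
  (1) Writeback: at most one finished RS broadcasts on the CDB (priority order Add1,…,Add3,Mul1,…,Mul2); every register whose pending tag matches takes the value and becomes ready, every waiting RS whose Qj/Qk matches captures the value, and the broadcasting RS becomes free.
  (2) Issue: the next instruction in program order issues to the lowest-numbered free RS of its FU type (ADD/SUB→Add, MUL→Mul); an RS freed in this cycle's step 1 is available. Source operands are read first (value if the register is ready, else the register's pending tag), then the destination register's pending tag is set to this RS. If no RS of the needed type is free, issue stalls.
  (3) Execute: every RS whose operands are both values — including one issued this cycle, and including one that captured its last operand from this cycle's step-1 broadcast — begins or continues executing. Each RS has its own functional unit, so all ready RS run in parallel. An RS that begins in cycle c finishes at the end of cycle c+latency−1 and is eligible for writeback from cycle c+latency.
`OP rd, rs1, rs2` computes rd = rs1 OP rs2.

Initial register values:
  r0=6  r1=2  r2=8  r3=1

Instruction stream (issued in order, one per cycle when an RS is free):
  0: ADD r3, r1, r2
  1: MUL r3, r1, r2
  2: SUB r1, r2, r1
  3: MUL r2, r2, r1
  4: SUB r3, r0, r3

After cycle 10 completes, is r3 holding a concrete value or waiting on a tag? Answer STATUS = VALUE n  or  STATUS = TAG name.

STATUS = VALUE -10

c1: issue ADD r3<-Add1 | r0:6,r1:2,r2:8,r3:Add1
c2: issue MUL r3<-Mul1 | r0:6,r1:2,r2:8,r3:Mul1
c3: issue SUB r1<-Add2 | r0:6,r1:Add2,r2:8,r3:Mul1
c4: CDB Add1=10; issue MUL r2<-Mul2 | r0:6,r1:Add2,r2:Mul2,r3:Mul1
c5: issue SUB r3<-Add1 | r0:6,r1:Add2,r2:Mul2,r3:Add1
c6: CDB Add2=6 | r0:6,r1:6,r2:Mul2,r3:Add1
c7: CDB Mul1=16 | r0:6,r1:6,r2:Mul2,r3:Add1
c8: - | r0:6,r1:6,r2:Mul2,r3:Add1
c9: - | r0:6,r1:6,r2:Mul2,r3:Add1
c10: CDB Add1=-10 | r0:6,r1:6,r2:Mul2,r3:-10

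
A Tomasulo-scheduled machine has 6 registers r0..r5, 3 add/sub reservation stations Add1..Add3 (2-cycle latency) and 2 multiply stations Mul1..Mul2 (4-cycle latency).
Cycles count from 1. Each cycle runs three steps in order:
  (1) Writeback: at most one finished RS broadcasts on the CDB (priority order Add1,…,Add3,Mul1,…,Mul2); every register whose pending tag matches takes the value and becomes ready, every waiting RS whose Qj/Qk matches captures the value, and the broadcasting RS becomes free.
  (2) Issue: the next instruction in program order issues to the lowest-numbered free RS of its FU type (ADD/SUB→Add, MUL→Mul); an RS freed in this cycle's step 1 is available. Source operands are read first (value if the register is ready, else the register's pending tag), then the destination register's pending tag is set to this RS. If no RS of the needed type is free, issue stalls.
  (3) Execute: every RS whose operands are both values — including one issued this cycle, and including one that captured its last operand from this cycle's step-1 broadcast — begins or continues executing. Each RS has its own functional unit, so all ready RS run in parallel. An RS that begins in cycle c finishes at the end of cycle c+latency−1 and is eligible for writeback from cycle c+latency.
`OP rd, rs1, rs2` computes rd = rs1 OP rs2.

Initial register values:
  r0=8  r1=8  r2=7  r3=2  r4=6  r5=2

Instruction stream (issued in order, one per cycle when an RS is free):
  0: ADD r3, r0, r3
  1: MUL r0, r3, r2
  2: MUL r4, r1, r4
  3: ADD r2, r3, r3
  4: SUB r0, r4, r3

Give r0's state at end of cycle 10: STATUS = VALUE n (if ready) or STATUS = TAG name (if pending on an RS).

STATUS = VALUE 38

cycle 1: issue ADD r3<-Add1 // r0:8,r1:8,r2:7,r3:Add1,r4:6,r5:2
cycle 2: issue MUL r0<-Mul1 // r0:Mul1,r1:8,r2:7,r3:Add1,r4:6,r5:2
cycle 3: CDB Add1=10; issue MUL r4<-Mul2 // r0:Mul1,r1:8,r2:7,r3:10,r4:Mul2,r5:2
cycle 4: issue ADD r2<-Add1 // r0:Mul1,r1:8,r2:Add1,r3:10,r4:Mul2,r5:2
cycle 5: issue SUB r0<-Add2 // r0:Add2,r1:8,r2:Add1,r3:10,r4:Mul2,r5:2
cycle 6: CDB Add1=20 // r0:Add2,r1:8,r2:20,r3:10,r4:Mul2,r5:2
cycle 7: CDB Mul1=70 // r0:Add2,r1:8,r2:20,r3:10,r4:Mul2,r5:2
cycle 8: CDB Mul2=48 // r0:Add2,r1:8,r2:20,r3:10,r4:48,r5:2
cycle 9: - // r0:Add2,r1:8,r2:20,r3:10,r4:48,r5:2
cycle 10: CDB Add2=38 // r0:38,r1:8,r2:20,r3:10,r4:48,r5:2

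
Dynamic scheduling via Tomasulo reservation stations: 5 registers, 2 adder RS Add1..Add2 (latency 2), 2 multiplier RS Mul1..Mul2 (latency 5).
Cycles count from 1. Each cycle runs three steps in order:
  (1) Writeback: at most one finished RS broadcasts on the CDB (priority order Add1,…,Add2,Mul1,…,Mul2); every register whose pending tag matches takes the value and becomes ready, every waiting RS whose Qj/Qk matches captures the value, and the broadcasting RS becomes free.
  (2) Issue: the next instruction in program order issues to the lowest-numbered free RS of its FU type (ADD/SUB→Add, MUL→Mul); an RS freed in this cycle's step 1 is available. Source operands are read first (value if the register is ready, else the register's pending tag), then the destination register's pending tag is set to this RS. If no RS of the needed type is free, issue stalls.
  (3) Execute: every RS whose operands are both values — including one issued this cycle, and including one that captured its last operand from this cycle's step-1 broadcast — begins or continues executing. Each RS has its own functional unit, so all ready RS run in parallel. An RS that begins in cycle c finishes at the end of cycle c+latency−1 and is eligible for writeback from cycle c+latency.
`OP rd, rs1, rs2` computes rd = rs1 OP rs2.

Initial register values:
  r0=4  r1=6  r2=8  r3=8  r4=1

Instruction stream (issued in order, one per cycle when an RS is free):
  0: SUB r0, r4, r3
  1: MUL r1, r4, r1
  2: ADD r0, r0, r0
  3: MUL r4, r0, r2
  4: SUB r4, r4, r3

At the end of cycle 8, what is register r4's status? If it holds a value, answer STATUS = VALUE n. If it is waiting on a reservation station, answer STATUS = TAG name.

cycle 1: issue SUB r0<-Add1 // r0:Add1,r1:6,r2:8,r3:8,r4:1
cycle 2: issue MUL r1<-Mul1 // r0:Add1,r1:Mul1,r2:8,r3:8,r4:1
cycle 3: CDB Add1=-7; issue ADD r0<-Add1 // r0:Add1,r1:Mul1,r2:8,r3:8,r4:1
cycle 4: issue MUL r4<-Mul2 // r0:Add1,r1:Mul1,r2:8,r3:8,r4:Mul2
cycle 5: CDB Add1=-14; issue SUB r4<-Add1 // r0:-14,r1:Mul1,r2:8,r3:8,r4:Add1
cycle 6: - // r0:-14,r1:Mul1,r2:8,r3:8,r4:Add1
cycle 7: CDB Mul1=6 // r0:-14,r1:6,r2:8,r3:8,r4:Add1
cycle 8: - // r0:-14,r1:6,r2:8,r3:8,r4:Add1

STATUS = TAG Add1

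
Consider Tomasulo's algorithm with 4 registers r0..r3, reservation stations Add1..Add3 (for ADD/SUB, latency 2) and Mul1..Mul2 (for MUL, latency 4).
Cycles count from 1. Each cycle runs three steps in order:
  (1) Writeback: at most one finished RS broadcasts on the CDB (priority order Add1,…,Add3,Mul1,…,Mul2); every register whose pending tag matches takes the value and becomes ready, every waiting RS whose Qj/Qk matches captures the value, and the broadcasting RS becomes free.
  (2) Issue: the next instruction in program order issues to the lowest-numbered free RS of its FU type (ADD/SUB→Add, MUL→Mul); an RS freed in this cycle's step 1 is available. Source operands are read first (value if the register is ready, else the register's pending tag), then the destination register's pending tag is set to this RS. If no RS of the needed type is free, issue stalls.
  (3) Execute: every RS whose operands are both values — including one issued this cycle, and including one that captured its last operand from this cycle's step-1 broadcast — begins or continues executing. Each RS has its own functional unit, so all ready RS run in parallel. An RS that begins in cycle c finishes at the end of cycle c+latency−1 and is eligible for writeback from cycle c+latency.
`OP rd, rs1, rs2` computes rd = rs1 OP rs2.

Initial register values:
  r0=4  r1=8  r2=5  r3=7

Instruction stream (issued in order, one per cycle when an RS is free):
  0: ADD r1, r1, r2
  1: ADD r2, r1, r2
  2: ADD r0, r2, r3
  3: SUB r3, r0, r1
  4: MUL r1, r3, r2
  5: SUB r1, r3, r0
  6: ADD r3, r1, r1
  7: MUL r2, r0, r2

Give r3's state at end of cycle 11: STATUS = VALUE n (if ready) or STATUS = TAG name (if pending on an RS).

STATUS = TAG Add1

c1: issue ADD r1<-Add1 | r0:4,r1:Add1,r2:5,r3:7
c2: issue ADD r2<-Add2 | r0:4,r1:Add1,r2:Add2,r3:7
c3: CDB Add1=13; issue ADD r0<-Add1 | r0:Add1,r1:13,r2:Add2,r3:7
c4: issue SUB r3<-Add3 | r0:Add1,r1:13,r2:Add2,r3:Add3
c5: CDB Add2=18; issue MUL r1<-Mul1 | r0:Add1,r1:Mul1,r2:18,r3:Add3
c6: issue SUB r1<-Add2 | r0:Add1,r1:Add2,r2:18,r3:Add3
c7: CDB Add1=25; issue ADD r3<-Add1 | r0:25,r1:Add2,r2:18,r3:Add1
c8: issue MUL r2<-Mul2 | r0:25,r1:Add2,r2:Mul2,r3:Add1
c9: CDB Add3=12 | r0:25,r1:Add2,r2:Mul2,r3:Add1
c10: - | r0:25,r1:Add2,r2:Mul2,r3:Add1
c11: CDB Add2=-13 | r0:25,r1:-13,r2:Mul2,r3:Add1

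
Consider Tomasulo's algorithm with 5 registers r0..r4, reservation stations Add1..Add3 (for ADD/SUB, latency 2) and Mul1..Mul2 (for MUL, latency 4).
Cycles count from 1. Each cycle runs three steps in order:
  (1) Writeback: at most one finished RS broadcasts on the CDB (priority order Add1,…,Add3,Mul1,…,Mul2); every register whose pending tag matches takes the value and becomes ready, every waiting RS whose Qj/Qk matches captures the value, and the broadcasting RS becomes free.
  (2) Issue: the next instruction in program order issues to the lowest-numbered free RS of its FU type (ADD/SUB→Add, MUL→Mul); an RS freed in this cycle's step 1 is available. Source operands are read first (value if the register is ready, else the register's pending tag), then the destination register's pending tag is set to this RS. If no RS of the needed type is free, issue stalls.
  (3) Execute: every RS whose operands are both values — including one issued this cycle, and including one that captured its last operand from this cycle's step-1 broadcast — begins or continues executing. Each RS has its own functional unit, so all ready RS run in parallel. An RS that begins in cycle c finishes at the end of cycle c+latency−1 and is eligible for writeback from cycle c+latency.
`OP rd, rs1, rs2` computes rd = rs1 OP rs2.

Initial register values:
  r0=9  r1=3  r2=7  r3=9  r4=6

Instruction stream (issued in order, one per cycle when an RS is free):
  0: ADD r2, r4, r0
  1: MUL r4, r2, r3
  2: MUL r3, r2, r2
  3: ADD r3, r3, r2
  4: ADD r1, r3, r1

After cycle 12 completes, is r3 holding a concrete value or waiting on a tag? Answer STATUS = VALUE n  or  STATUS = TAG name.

cycle 1: issue ADD r2<-Add1 // r0:9,r1:3,r2:Add1,r3:9,r4:6
cycle 2: issue MUL r4<-Mul1 // r0:9,r1:3,r2:Add1,r3:9,r4:Mul1
cycle 3: CDB Add1=15; issue MUL r3<-Mul2 // r0:9,r1:3,r2:15,r3:Mul2,r4:Mul1
cycle 4: issue ADD r3<-Add1 // r0:9,r1:3,r2:15,r3:Add1,r4:Mul1
cycle 5: issue ADD r1<-Add2 // r0:9,r1:Add2,r2:15,r3:Add1,r4:Mul1
cycle 6: - // r0:9,r1:Add2,r2:15,r3:Add1,r4:Mul1
cycle 7: CDB Mul1=135 // r0:9,r1:Add2,r2:15,r3:Add1,r4:135
cycle 8: CDB Mul2=225 // r0:9,r1:Add2,r2:15,r3:Add1,r4:135
cycle 9: - // r0:9,r1:Add2,r2:15,r3:Add1,r4:135
cycle 10: CDB Add1=240 // r0:9,r1:Add2,r2:15,r3:240,r4:135
cycle 11: - // r0:9,r1:Add2,r2:15,r3:240,r4:135
cycle 12: CDB Add2=243 // r0:9,r1:243,r2:15,r3:240,r4:135

STATUS = VALUE 240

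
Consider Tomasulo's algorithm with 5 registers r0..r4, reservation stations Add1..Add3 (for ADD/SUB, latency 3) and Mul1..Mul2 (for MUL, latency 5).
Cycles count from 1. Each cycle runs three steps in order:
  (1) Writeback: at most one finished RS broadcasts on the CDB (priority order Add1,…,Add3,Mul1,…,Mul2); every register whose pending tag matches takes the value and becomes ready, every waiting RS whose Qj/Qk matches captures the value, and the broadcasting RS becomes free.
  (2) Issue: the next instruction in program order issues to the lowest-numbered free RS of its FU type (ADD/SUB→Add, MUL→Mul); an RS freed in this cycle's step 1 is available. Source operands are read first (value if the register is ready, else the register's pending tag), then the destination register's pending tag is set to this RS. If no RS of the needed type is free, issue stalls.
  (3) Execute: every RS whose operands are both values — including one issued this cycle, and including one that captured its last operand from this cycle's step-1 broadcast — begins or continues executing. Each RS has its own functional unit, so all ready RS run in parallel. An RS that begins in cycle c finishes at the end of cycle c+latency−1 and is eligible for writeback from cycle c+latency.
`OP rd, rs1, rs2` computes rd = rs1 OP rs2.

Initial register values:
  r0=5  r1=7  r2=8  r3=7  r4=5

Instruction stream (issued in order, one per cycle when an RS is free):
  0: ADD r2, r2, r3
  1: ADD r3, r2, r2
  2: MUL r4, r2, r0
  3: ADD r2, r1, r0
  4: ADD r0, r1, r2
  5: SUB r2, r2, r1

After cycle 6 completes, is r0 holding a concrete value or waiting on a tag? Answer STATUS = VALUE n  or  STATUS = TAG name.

STATUS = TAG Add3

  c1: issue ADD r2<-Add1  regs: r0:5,r1:7,r2:Add1,r3:7,r4:5
  c2: issue ADD r3<-Add2  regs: r0:5,r1:7,r2:Add1,r3:Add2,r4:5
  c3: issue MUL r4<-Mul1  regs: r0:5,r1:7,r2:Add1,r3:Add2,r4:Mul1
  c4: CDB Add1=15; issue ADD r2<-Add1  regs: r0:5,r1:7,r2:Add1,r3:Add2,r4:Mul1
  c5: issue ADD r0<-Add3  regs: r0:Add3,r1:7,r2:Add1,r3:Add2,r4:Mul1
  c6: stall  regs: r0:Add3,r1:7,r2:Add1,r3:Add2,r4:Mul1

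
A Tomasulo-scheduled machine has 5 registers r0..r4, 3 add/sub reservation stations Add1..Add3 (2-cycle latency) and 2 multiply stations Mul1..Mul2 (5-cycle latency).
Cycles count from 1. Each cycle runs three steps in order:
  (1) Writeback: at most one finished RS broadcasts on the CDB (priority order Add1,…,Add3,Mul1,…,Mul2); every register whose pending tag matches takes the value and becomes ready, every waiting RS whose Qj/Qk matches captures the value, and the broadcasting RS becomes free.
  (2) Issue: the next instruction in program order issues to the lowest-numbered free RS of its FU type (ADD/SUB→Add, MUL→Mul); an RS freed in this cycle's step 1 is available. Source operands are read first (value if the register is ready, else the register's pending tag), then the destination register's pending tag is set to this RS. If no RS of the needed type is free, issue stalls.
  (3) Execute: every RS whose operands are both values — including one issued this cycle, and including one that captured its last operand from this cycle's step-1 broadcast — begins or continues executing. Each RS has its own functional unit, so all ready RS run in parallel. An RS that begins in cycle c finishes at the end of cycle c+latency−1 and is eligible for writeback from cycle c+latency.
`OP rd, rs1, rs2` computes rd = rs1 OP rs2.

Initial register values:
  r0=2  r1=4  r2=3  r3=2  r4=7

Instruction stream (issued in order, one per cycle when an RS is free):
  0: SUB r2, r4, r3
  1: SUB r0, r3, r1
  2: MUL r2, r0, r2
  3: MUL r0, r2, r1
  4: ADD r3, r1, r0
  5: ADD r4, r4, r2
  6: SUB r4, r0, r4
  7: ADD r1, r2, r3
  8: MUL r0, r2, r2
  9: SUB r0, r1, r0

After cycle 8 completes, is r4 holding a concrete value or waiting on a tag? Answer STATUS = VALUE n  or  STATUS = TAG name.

c1: issue SUB r2<-Add1 | r0:2,r1:4,r2:Add1,r3:2,r4:7
c2: issue SUB r0<-Add2 | r0:Add2,r1:4,r2:Add1,r3:2,r4:7
c3: CDB Add1=5; issue MUL r2<-Mul1 | r0:Add2,r1:4,r2:Mul1,r3:2,r4:7
c4: CDB Add2=-2; issue MUL r0<-Mul2 | r0:Mul2,r1:4,r2:Mul1,r3:2,r4:7
c5: issue ADD r3<-Add1 | r0:Mul2,r1:4,r2:Mul1,r3:Add1,r4:7
c6: issue ADD r4<-Add2 | r0:Mul2,r1:4,r2:Mul1,r3:Add1,r4:Add2
c7: issue SUB r4<-Add3 | r0:Mul2,r1:4,r2:Mul1,r3:Add1,r4:Add3
c8: stall | r0:Mul2,r1:4,r2:Mul1,r3:Add1,r4:Add3

STATUS = TAG Add3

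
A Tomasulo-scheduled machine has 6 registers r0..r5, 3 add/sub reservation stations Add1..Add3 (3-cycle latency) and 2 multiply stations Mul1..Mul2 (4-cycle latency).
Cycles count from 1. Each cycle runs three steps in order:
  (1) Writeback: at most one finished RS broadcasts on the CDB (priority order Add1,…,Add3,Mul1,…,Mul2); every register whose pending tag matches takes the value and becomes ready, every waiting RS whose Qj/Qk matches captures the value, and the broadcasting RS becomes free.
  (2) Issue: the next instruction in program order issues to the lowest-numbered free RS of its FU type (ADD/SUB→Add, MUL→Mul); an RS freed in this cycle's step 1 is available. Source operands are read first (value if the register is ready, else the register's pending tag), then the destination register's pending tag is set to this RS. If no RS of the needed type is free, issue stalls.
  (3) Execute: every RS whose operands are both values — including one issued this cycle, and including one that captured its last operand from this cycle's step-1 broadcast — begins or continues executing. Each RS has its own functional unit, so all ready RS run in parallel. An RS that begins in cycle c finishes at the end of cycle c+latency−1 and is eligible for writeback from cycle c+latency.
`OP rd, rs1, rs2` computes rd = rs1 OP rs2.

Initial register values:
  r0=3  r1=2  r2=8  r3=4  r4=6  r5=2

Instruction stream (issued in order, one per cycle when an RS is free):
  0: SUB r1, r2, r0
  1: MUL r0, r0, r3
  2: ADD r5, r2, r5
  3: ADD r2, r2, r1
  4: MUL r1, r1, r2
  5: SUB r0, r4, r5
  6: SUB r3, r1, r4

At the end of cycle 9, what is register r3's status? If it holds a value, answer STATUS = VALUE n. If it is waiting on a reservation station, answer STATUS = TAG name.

STATUS = TAG Add1

c1: issue SUB r1<-Add1 | r0:3,r1:Add1,r2:8,r3:4,r4:6,r5:2
c2: issue MUL r0<-Mul1 | r0:Mul1,r1:Add1,r2:8,r3:4,r4:6,r5:2
c3: issue ADD r5<-Add2 | r0:Mul1,r1:Add1,r2:8,r3:4,r4:6,r5:Add2
c4: CDB Add1=5; issue ADD r2<-Add1 | r0:Mul1,r1:5,r2:Add1,r3:4,r4:6,r5:Add2
c5: issue MUL r1<-Mul2 | r0:Mul1,r1:Mul2,r2:Add1,r3:4,r4:6,r5:Add2
c6: CDB Add2=10; issue SUB r0<-Add2 | r0:Add2,r1:Mul2,r2:Add1,r3:4,r4:6,r5:10
c7: CDB Add1=13; issue SUB r3<-Add1 | r0:Add2,r1:Mul2,r2:13,r3:Add1,r4:6,r5:10
c8: CDB Mul1=12 | r0:Add2,r1:Mul2,r2:13,r3:Add1,r4:6,r5:10
c9: CDB Add2=-4 | r0:-4,r1:Mul2,r2:13,r3:Add1,r4:6,r5:10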